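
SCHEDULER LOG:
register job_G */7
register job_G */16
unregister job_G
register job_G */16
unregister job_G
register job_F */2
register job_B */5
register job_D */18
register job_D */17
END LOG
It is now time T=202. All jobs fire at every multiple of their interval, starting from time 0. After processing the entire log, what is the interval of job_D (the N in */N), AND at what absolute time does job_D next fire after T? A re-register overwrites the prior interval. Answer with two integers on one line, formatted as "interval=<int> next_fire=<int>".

Answer: interval=17 next_fire=204

Derivation:
Op 1: register job_G */7 -> active={job_G:*/7}
Op 2: register job_G */16 -> active={job_G:*/16}
Op 3: unregister job_G -> active={}
Op 4: register job_G */16 -> active={job_G:*/16}
Op 5: unregister job_G -> active={}
Op 6: register job_F */2 -> active={job_F:*/2}
Op 7: register job_B */5 -> active={job_B:*/5, job_F:*/2}
Op 8: register job_D */18 -> active={job_B:*/5, job_D:*/18, job_F:*/2}
Op 9: register job_D */17 -> active={job_B:*/5, job_D:*/17, job_F:*/2}
Final interval of job_D = 17
Next fire of job_D after T=202: (202//17+1)*17 = 204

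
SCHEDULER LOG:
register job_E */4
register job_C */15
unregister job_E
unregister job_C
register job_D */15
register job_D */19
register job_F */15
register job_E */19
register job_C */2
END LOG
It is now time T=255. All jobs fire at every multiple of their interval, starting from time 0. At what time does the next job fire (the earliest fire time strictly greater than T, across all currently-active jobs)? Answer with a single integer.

Op 1: register job_E */4 -> active={job_E:*/4}
Op 2: register job_C */15 -> active={job_C:*/15, job_E:*/4}
Op 3: unregister job_E -> active={job_C:*/15}
Op 4: unregister job_C -> active={}
Op 5: register job_D */15 -> active={job_D:*/15}
Op 6: register job_D */19 -> active={job_D:*/19}
Op 7: register job_F */15 -> active={job_D:*/19, job_F:*/15}
Op 8: register job_E */19 -> active={job_D:*/19, job_E:*/19, job_F:*/15}
Op 9: register job_C */2 -> active={job_C:*/2, job_D:*/19, job_E:*/19, job_F:*/15}
  job_C: interval 2, next fire after T=255 is 256
  job_D: interval 19, next fire after T=255 is 266
  job_E: interval 19, next fire after T=255 is 266
  job_F: interval 15, next fire after T=255 is 270
Earliest fire time = 256 (job job_C)

Answer: 256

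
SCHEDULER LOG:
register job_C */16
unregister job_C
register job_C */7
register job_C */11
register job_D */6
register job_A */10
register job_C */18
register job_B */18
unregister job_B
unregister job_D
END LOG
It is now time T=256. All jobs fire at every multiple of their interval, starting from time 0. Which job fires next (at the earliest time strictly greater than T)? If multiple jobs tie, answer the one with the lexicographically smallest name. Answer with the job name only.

Op 1: register job_C */16 -> active={job_C:*/16}
Op 2: unregister job_C -> active={}
Op 3: register job_C */7 -> active={job_C:*/7}
Op 4: register job_C */11 -> active={job_C:*/11}
Op 5: register job_D */6 -> active={job_C:*/11, job_D:*/6}
Op 6: register job_A */10 -> active={job_A:*/10, job_C:*/11, job_D:*/6}
Op 7: register job_C */18 -> active={job_A:*/10, job_C:*/18, job_D:*/6}
Op 8: register job_B */18 -> active={job_A:*/10, job_B:*/18, job_C:*/18, job_D:*/6}
Op 9: unregister job_B -> active={job_A:*/10, job_C:*/18, job_D:*/6}
Op 10: unregister job_D -> active={job_A:*/10, job_C:*/18}
  job_A: interval 10, next fire after T=256 is 260
  job_C: interval 18, next fire after T=256 is 270
Earliest = 260, winner (lex tiebreak) = job_A

Answer: job_A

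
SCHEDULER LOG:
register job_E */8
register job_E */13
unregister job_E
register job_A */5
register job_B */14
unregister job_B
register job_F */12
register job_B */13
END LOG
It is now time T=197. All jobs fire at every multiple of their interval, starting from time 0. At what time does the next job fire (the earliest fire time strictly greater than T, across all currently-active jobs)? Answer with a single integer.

Op 1: register job_E */8 -> active={job_E:*/8}
Op 2: register job_E */13 -> active={job_E:*/13}
Op 3: unregister job_E -> active={}
Op 4: register job_A */5 -> active={job_A:*/5}
Op 5: register job_B */14 -> active={job_A:*/5, job_B:*/14}
Op 6: unregister job_B -> active={job_A:*/5}
Op 7: register job_F */12 -> active={job_A:*/5, job_F:*/12}
Op 8: register job_B */13 -> active={job_A:*/5, job_B:*/13, job_F:*/12}
  job_A: interval 5, next fire after T=197 is 200
  job_B: interval 13, next fire after T=197 is 208
  job_F: interval 12, next fire after T=197 is 204
Earliest fire time = 200 (job job_A)

Answer: 200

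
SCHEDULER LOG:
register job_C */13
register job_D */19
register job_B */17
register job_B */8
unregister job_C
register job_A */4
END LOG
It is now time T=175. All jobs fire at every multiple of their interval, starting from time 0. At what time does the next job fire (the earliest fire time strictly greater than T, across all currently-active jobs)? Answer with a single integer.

Op 1: register job_C */13 -> active={job_C:*/13}
Op 2: register job_D */19 -> active={job_C:*/13, job_D:*/19}
Op 3: register job_B */17 -> active={job_B:*/17, job_C:*/13, job_D:*/19}
Op 4: register job_B */8 -> active={job_B:*/8, job_C:*/13, job_D:*/19}
Op 5: unregister job_C -> active={job_B:*/8, job_D:*/19}
Op 6: register job_A */4 -> active={job_A:*/4, job_B:*/8, job_D:*/19}
  job_A: interval 4, next fire after T=175 is 176
  job_B: interval 8, next fire after T=175 is 176
  job_D: interval 19, next fire after T=175 is 190
Earliest fire time = 176 (job job_A)

Answer: 176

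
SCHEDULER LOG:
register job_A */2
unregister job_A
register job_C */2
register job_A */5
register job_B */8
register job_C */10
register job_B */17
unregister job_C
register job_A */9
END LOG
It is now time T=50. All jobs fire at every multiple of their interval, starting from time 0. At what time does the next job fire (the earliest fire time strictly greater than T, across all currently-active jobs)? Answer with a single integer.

Answer: 51

Derivation:
Op 1: register job_A */2 -> active={job_A:*/2}
Op 2: unregister job_A -> active={}
Op 3: register job_C */2 -> active={job_C:*/2}
Op 4: register job_A */5 -> active={job_A:*/5, job_C:*/2}
Op 5: register job_B */8 -> active={job_A:*/5, job_B:*/8, job_C:*/2}
Op 6: register job_C */10 -> active={job_A:*/5, job_B:*/8, job_C:*/10}
Op 7: register job_B */17 -> active={job_A:*/5, job_B:*/17, job_C:*/10}
Op 8: unregister job_C -> active={job_A:*/5, job_B:*/17}
Op 9: register job_A */9 -> active={job_A:*/9, job_B:*/17}
  job_A: interval 9, next fire after T=50 is 54
  job_B: interval 17, next fire after T=50 is 51
Earliest fire time = 51 (job job_B)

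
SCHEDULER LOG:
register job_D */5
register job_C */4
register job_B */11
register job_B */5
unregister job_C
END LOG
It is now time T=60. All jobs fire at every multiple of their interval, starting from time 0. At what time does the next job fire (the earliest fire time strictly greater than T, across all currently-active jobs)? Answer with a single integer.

Answer: 65

Derivation:
Op 1: register job_D */5 -> active={job_D:*/5}
Op 2: register job_C */4 -> active={job_C:*/4, job_D:*/5}
Op 3: register job_B */11 -> active={job_B:*/11, job_C:*/4, job_D:*/5}
Op 4: register job_B */5 -> active={job_B:*/5, job_C:*/4, job_D:*/5}
Op 5: unregister job_C -> active={job_B:*/5, job_D:*/5}
  job_B: interval 5, next fire after T=60 is 65
  job_D: interval 5, next fire after T=60 is 65
Earliest fire time = 65 (job job_B)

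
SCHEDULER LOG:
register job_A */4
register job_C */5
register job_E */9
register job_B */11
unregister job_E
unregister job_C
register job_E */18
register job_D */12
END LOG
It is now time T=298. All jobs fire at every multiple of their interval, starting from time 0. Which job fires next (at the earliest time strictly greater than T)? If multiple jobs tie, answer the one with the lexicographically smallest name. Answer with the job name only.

Op 1: register job_A */4 -> active={job_A:*/4}
Op 2: register job_C */5 -> active={job_A:*/4, job_C:*/5}
Op 3: register job_E */9 -> active={job_A:*/4, job_C:*/5, job_E:*/9}
Op 4: register job_B */11 -> active={job_A:*/4, job_B:*/11, job_C:*/5, job_E:*/9}
Op 5: unregister job_E -> active={job_A:*/4, job_B:*/11, job_C:*/5}
Op 6: unregister job_C -> active={job_A:*/4, job_B:*/11}
Op 7: register job_E */18 -> active={job_A:*/4, job_B:*/11, job_E:*/18}
Op 8: register job_D */12 -> active={job_A:*/4, job_B:*/11, job_D:*/12, job_E:*/18}
  job_A: interval 4, next fire after T=298 is 300
  job_B: interval 11, next fire after T=298 is 308
  job_D: interval 12, next fire after T=298 is 300
  job_E: interval 18, next fire after T=298 is 306
Earliest = 300, winner (lex tiebreak) = job_A

Answer: job_A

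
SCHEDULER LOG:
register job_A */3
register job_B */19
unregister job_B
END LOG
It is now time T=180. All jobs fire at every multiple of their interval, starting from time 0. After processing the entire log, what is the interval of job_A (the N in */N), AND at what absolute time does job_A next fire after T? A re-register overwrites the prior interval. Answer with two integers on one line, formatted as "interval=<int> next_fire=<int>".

Answer: interval=3 next_fire=183

Derivation:
Op 1: register job_A */3 -> active={job_A:*/3}
Op 2: register job_B */19 -> active={job_A:*/3, job_B:*/19}
Op 3: unregister job_B -> active={job_A:*/3}
Final interval of job_A = 3
Next fire of job_A after T=180: (180//3+1)*3 = 183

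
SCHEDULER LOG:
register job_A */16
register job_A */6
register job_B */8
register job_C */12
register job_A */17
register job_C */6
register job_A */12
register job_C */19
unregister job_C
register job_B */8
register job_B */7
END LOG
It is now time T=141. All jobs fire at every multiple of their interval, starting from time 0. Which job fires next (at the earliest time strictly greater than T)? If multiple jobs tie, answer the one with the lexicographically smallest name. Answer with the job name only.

Answer: job_A

Derivation:
Op 1: register job_A */16 -> active={job_A:*/16}
Op 2: register job_A */6 -> active={job_A:*/6}
Op 3: register job_B */8 -> active={job_A:*/6, job_B:*/8}
Op 4: register job_C */12 -> active={job_A:*/6, job_B:*/8, job_C:*/12}
Op 5: register job_A */17 -> active={job_A:*/17, job_B:*/8, job_C:*/12}
Op 6: register job_C */6 -> active={job_A:*/17, job_B:*/8, job_C:*/6}
Op 7: register job_A */12 -> active={job_A:*/12, job_B:*/8, job_C:*/6}
Op 8: register job_C */19 -> active={job_A:*/12, job_B:*/8, job_C:*/19}
Op 9: unregister job_C -> active={job_A:*/12, job_B:*/8}
Op 10: register job_B */8 -> active={job_A:*/12, job_B:*/8}
Op 11: register job_B */7 -> active={job_A:*/12, job_B:*/7}
  job_A: interval 12, next fire after T=141 is 144
  job_B: interval 7, next fire after T=141 is 147
Earliest = 144, winner (lex tiebreak) = job_A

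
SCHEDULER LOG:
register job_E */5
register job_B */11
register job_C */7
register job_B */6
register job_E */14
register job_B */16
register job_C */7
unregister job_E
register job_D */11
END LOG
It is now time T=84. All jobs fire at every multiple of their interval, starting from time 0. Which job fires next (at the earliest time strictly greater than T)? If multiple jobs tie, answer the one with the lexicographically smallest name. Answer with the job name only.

Answer: job_D

Derivation:
Op 1: register job_E */5 -> active={job_E:*/5}
Op 2: register job_B */11 -> active={job_B:*/11, job_E:*/5}
Op 3: register job_C */7 -> active={job_B:*/11, job_C:*/7, job_E:*/5}
Op 4: register job_B */6 -> active={job_B:*/6, job_C:*/7, job_E:*/5}
Op 5: register job_E */14 -> active={job_B:*/6, job_C:*/7, job_E:*/14}
Op 6: register job_B */16 -> active={job_B:*/16, job_C:*/7, job_E:*/14}
Op 7: register job_C */7 -> active={job_B:*/16, job_C:*/7, job_E:*/14}
Op 8: unregister job_E -> active={job_B:*/16, job_C:*/7}
Op 9: register job_D */11 -> active={job_B:*/16, job_C:*/7, job_D:*/11}
  job_B: interval 16, next fire after T=84 is 96
  job_C: interval 7, next fire after T=84 is 91
  job_D: interval 11, next fire after T=84 is 88
Earliest = 88, winner (lex tiebreak) = job_D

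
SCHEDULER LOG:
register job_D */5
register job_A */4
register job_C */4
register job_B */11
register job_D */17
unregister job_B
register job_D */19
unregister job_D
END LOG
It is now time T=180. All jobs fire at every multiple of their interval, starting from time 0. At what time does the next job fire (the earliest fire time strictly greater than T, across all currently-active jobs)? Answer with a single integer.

Answer: 184

Derivation:
Op 1: register job_D */5 -> active={job_D:*/5}
Op 2: register job_A */4 -> active={job_A:*/4, job_D:*/5}
Op 3: register job_C */4 -> active={job_A:*/4, job_C:*/4, job_D:*/5}
Op 4: register job_B */11 -> active={job_A:*/4, job_B:*/11, job_C:*/4, job_D:*/5}
Op 5: register job_D */17 -> active={job_A:*/4, job_B:*/11, job_C:*/4, job_D:*/17}
Op 6: unregister job_B -> active={job_A:*/4, job_C:*/4, job_D:*/17}
Op 7: register job_D */19 -> active={job_A:*/4, job_C:*/4, job_D:*/19}
Op 8: unregister job_D -> active={job_A:*/4, job_C:*/4}
  job_A: interval 4, next fire after T=180 is 184
  job_C: interval 4, next fire after T=180 is 184
Earliest fire time = 184 (job job_A)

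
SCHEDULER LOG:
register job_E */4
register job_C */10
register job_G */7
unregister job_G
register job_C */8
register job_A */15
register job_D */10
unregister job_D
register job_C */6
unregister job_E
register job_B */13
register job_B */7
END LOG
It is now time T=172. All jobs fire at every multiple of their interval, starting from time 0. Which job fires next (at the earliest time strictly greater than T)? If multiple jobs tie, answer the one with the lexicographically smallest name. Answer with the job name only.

Answer: job_C

Derivation:
Op 1: register job_E */4 -> active={job_E:*/4}
Op 2: register job_C */10 -> active={job_C:*/10, job_E:*/4}
Op 3: register job_G */7 -> active={job_C:*/10, job_E:*/4, job_G:*/7}
Op 4: unregister job_G -> active={job_C:*/10, job_E:*/4}
Op 5: register job_C */8 -> active={job_C:*/8, job_E:*/4}
Op 6: register job_A */15 -> active={job_A:*/15, job_C:*/8, job_E:*/4}
Op 7: register job_D */10 -> active={job_A:*/15, job_C:*/8, job_D:*/10, job_E:*/4}
Op 8: unregister job_D -> active={job_A:*/15, job_C:*/8, job_E:*/4}
Op 9: register job_C */6 -> active={job_A:*/15, job_C:*/6, job_E:*/4}
Op 10: unregister job_E -> active={job_A:*/15, job_C:*/6}
Op 11: register job_B */13 -> active={job_A:*/15, job_B:*/13, job_C:*/6}
Op 12: register job_B */7 -> active={job_A:*/15, job_B:*/7, job_C:*/6}
  job_A: interval 15, next fire after T=172 is 180
  job_B: interval 7, next fire after T=172 is 175
  job_C: interval 6, next fire after T=172 is 174
Earliest = 174, winner (lex tiebreak) = job_C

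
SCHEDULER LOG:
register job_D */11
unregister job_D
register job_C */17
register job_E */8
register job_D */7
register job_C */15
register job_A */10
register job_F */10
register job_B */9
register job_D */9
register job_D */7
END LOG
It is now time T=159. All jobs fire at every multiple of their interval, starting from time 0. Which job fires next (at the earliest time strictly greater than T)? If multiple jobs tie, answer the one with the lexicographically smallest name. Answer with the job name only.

Op 1: register job_D */11 -> active={job_D:*/11}
Op 2: unregister job_D -> active={}
Op 3: register job_C */17 -> active={job_C:*/17}
Op 4: register job_E */8 -> active={job_C:*/17, job_E:*/8}
Op 5: register job_D */7 -> active={job_C:*/17, job_D:*/7, job_E:*/8}
Op 6: register job_C */15 -> active={job_C:*/15, job_D:*/7, job_E:*/8}
Op 7: register job_A */10 -> active={job_A:*/10, job_C:*/15, job_D:*/7, job_E:*/8}
Op 8: register job_F */10 -> active={job_A:*/10, job_C:*/15, job_D:*/7, job_E:*/8, job_F:*/10}
Op 9: register job_B */9 -> active={job_A:*/10, job_B:*/9, job_C:*/15, job_D:*/7, job_E:*/8, job_F:*/10}
Op 10: register job_D */9 -> active={job_A:*/10, job_B:*/9, job_C:*/15, job_D:*/9, job_E:*/8, job_F:*/10}
Op 11: register job_D */7 -> active={job_A:*/10, job_B:*/9, job_C:*/15, job_D:*/7, job_E:*/8, job_F:*/10}
  job_A: interval 10, next fire after T=159 is 160
  job_B: interval 9, next fire after T=159 is 162
  job_C: interval 15, next fire after T=159 is 165
  job_D: interval 7, next fire after T=159 is 161
  job_E: interval 8, next fire after T=159 is 160
  job_F: interval 10, next fire after T=159 is 160
Earliest = 160, winner (lex tiebreak) = job_A

Answer: job_A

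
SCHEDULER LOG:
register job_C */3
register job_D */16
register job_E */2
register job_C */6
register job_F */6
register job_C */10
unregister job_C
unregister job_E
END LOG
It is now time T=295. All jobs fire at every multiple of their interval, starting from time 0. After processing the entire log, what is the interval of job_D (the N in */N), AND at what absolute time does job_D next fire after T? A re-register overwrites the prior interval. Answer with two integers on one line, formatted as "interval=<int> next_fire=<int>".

Answer: interval=16 next_fire=304

Derivation:
Op 1: register job_C */3 -> active={job_C:*/3}
Op 2: register job_D */16 -> active={job_C:*/3, job_D:*/16}
Op 3: register job_E */2 -> active={job_C:*/3, job_D:*/16, job_E:*/2}
Op 4: register job_C */6 -> active={job_C:*/6, job_D:*/16, job_E:*/2}
Op 5: register job_F */6 -> active={job_C:*/6, job_D:*/16, job_E:*/2, job_F:*/6}
Op 6: register job_C */10 -> active={job_C:*/10, job_D:*/16, job_E:*/2, job_F:*/6}
Op 7: unregister job_C -> active={job_D:*/16, job_E:*/2, job_F:*/6}
Op 8: unregister job_E -> active={job_D:*/16, job_F:*/6}
Final interval of job_D = 16
Next fire of job_D after T=295: (295//16+1)*16 = 304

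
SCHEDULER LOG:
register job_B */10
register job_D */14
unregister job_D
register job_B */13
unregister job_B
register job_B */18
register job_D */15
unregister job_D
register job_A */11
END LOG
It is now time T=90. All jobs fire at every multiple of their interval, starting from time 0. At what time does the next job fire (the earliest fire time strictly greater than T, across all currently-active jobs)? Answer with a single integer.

Answer: 99

Derivation:
Op 1: register job_B */10 -> active={job_B:*/10}
Op 2: register job_D */14 -> active={job_B:*/10, job_D:*/14}
Op 3: unregister job_D -> active={job_B:*/10}
Op 4: register job_B */13 -> active={job_B:*/13}
Op 5: unregister job_B -> active={}
Op 6: register job_B */18 -> active={job_B:*/18}
Op 7: register job_D */15 -> active={job_B:*/18, job_D:*/15}
Op 8: unregister job_D -> active={job_B:*/18}
Op 9: register job_A */11 -> active={job_A:*/11, job_B:*/18}
  job_A: interval 11, next fire after T=90 is 99
  job_B: interval 18, next fire after T=90 is 108
Earliest fire time = 99 (job job_A)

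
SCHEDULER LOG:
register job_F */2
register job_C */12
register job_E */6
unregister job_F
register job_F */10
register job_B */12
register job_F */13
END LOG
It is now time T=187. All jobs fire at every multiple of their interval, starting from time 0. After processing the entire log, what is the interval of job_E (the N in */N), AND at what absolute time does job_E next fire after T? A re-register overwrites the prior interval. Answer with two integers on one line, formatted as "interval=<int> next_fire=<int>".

Answer: interval=6 next_fire=192

Derivation:
Op 1: register job_F */2 -> active={job_F:*/2}
Op 2: register job_C */12 -> active={job_C:*/12, job_F:*/2}
Op 3: register job_E */6 -> active={job_C:*/12, job_E:*/6, job_F:*/2}
Op 4: unregister job_F -> active={job_C:*/12, job_E:*/6}
Op 5: register job_F */10 -> active={job_C:*/12, job_E:*/6, job_F:*/10}
Op 6: register job_B */12 -> active={job_B:*/12, job_C:*/12, job_E:*/6, job_F:*/10}
Op 7: register job_F */13 -> active={job_B:*/12, job_C:*/12, job_E:*/6, job_F:*/13}
Final interval of job_E = 6
Next fire of job_E after T=187: (187//6+1)*6 = 192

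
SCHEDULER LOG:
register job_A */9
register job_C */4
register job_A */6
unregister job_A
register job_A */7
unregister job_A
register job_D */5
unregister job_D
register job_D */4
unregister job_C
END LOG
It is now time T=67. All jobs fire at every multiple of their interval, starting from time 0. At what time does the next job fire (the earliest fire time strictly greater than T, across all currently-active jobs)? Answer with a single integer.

Op 1: register job_A */9 -> active={job_A:*/9}
Op 2: register job_C */4 -> active={job_A:*/9, job_C:*/4}
Op 3: register job_A */6 -> active={job_A:*/6, job_C:*/4}
Op 4: unregister job_A -> active={job_C:*/4}
Op 5: register job_A */7 -> active={job_A:*/7, job_C:*/4}
Op 6: unregister job_A -> active={job_C:*/4}
Op 7: register job_D */5 -> active={job_C:*/4, job_D:*/5}
Op 8: unregister job_D -> active={job_C:*/4}
Op 9: register job_D */4 -> active={job_C:*/4, job_D:*/4}
Op 10: unregister job_C -> active={job_D:*/4}
  job_D: interval 4, next fire after T=67 is 68
Earliest fire time = 68 (job job_D)

Answer: 68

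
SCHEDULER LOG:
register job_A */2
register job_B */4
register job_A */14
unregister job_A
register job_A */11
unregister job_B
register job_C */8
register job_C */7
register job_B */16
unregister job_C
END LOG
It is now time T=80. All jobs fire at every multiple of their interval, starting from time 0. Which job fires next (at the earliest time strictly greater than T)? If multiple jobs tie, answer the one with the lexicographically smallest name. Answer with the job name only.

Answer: job_A

Derivation:
Op 1: register job_A */2 -> active={job_A:*/2}
Op 2: register job_B */4 -> active={job_A:*/2, job_B:*/4}
Op 3: register job_A */14 -> active={job_A:*/14, job_B:*/4}
Op 4: unregister job_A -> active={job_B:*/4}
Op 5: register job_A */11 -> active={job_A:*/11, job_B:*/4}
Op 6: unregister job_B -> active={job_A:*/11}
Op 7: register job_C */8 -> active={job_A:*/11, job_C:*/8}
Op 8: register job_C */7 -> active={job_A:*/11, job_C:*/7}
Op 9: register job_B */16 -> active={job_A:*/11, job_B:*/16, job_C:*/7}
Op 10: unregister job_C -> active={job_A:*/11, job_B:*/16}
  job_A: interval 11, next fire after T=80 is 88
  job_B: interval 16, next fire after T=80 is 96
Earliest = 88, winner (lex tiebreak) = job_A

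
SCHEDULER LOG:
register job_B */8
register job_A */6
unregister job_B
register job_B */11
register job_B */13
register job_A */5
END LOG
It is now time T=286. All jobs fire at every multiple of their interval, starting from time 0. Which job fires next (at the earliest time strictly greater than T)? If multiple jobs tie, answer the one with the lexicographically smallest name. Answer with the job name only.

Op 1: register job_B */8 -> active={job_B:*/8}
Op 2: register job_A */6 -> active={job_A:*/6, job_B:*/8}
Op 3: unregister job_B -> active={job_A:*/6}
Op 4: register job_B */11 -> active={job_A:*/6, job_B:*/11}
Op 5: register job_B */13 -> active={job_A:*/6, job_B:*/13}
Op 6: register job_A */5 -> active={job_A:*/5, job_B:*/13}
  job_A: interval 5, next fire after T=286 is 290
  job_B: interval 13, next fire after T=286 is 299
Earliest = 290, winner (lex tiebreak) = job_A

Answer: job_A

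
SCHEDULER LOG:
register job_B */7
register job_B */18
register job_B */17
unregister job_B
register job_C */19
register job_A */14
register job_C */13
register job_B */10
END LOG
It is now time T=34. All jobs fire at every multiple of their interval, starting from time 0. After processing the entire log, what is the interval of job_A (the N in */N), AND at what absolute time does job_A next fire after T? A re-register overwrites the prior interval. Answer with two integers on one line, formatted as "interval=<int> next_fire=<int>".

Answer: interval=14 next_fire=42

Derivation:
Op 1: register job_B */7 -> active={job_B:*/7}
Op 2: register job_B */18 -> active={job_B:*/18}
Op 3: register job_B */17 -> active={job_B:*/17}
Op 4: unregister job_B -> active={}
Op 5: register job_C */19 -> active={job_C:*/19}
Op 6: register job_A */14 -> active={job_A:*/14, job_C:*/19}
Op 7: register job_C */13 -> active={job_A:*/14, job_C:*/13}
Op 8: register job_B */10 -> active={job_A:*/14, job_B:*/10, job_C:*/13}
Final interval of job_A = 14
Next fire of job_A after T=34: (34//14+1)*14 = 42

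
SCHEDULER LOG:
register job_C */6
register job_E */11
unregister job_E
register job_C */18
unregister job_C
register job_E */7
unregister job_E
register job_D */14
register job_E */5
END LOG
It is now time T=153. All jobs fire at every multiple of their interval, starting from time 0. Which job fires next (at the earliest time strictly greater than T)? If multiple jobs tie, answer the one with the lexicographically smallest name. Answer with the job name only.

Op 1: register job_C */6 -> active={job_C:*/6}
Op 2: register job_E */11 -> active={job_C:*/6, job_E:*/11}
Op 3: unregister job_E -> active={job_C:*/6}
Op 4: register job_C */18 -> active={job_C:*/18}
Op 5: unregister job_C -> active={}
Op 6: register job_E */7 -> active={job_E:*/7}
Op 7: unregister job_E -> active={}
Op 8: register job_D */14 -> active={job_D:*/14}
Op 9: register job_E */5 -> active={job_D:*/14, job_E:*/5}
  job_D: interval 14, next fire after T=153 is 154
  job_E: interval 5, next fire after T=153 is 155
Earliest = 154, winner (lex tiebreak) = job_D

Answer: job_D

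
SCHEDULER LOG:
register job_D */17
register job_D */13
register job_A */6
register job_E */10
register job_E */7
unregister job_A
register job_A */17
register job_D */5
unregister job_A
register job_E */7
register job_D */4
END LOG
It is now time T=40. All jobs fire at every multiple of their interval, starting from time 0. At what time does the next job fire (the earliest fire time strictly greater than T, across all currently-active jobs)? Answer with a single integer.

Answer: 42

Derivation:
Op 1: register job_D */17 -> active={job_D:*/17}
Op 2: register job_D */13 -> active={job_D:*/13}
Op 3: register job_A */6 -> active={job_A:*/6, job_D:*/13}
Op 4: register job_E */10 -> active={job_A:*/6, job_D:*/13, job_E:*/10}
Op 5: register job_E */7 -> active={job_A:*/6, job_D:*/13, job_E:*/7}
Op 6: unregister job_A -> active={job_D:*/13, job_E:*/7}
Op 7: register job_A */17 -> active={job_A:*/17, job_D:*/13, job_E:*/7}
Op 8: register job_D */5 -> active={job_A:*/17, job_D:*/5, job_E:*/7}
Op 9: unregister job_A -> active={job_D:*/5, job_E:*/7}
Op 10: register job_E */7 -> active={job_D:*/5, job_E:*/7}
Op 11: register job_D */4 -> active={job_D:*/4, job_E:*/7}
  job_D: interval 4, next fire after T=40 is 44
  job_E: interval 7, next fire after T=40 is 42
Earliest fire time = 42 (job job_E)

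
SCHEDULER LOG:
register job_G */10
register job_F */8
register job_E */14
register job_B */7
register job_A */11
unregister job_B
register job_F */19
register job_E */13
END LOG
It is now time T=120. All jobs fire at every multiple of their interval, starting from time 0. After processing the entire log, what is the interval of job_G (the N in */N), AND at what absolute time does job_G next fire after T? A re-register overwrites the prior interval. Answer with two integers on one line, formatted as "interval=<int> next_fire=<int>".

Answer: interval=10 next_fire=130

Derivation:
Op 1: register job_G */10 -> active={job_G:*/10}
Op 2: register job_F */8 -> active={job_F:*/8, job_G:*/10}
Op 3: register job_E */14 -> active={job_E:*/14, job_F:*/8, job_G:*/10}
Op 4: register job_B */7 -> active={job_B:*/7, job_E:*/14, job_F:*/8, job_G:*/10}
Op 5: register job_A */11 -> active={job_A:*/11, job_B:*/7, job_E:*/14, job_F:*/8, job_G:*/10}
Op 6: unregister job_B -> active={job_A:*/11, job_E:*/14, job_F:*/8, job_G:*/10}
Op 7: register job_F */19 -> active={job_A:*/11, job_E:*/14, job_F:*/19, job_G:*/10}
Op 8: register job_E */13 -> active={job_A:*/11, job_E:*/13, job_F:*/19, job_G:*/10}
Final interval of job_G = 10
Next fire of job_G after T=120: (120//10+1)*10 = 130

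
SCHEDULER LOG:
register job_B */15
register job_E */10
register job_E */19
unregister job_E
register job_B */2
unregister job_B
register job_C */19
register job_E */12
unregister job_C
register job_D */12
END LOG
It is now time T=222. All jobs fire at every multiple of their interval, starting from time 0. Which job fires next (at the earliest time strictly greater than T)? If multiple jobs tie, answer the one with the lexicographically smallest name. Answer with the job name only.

Answer: job_D

Derivation:
Op 1: register job_B */15 -> active={job_B:*/15}
Op 2: register job_E */10 -> active={job_B:*/15, job_E:*/10}
Op 3: register job_E */19 -> active={job_B:*/15, job_E:*/19}
Op 4: unregister job_E -> active={job_B:*/15}
Op 5: register job_B */2 -> active={job_B:*/2}
Op 6: unregister job_B -> active={}
Op 7: register job_C */19 -> active={job_C:*/19}
Op 8: register job_E */12 -> active={job_C:*/19, job_E:*/12}
Op 9: unregister job_C -> active={job_E:*/12}
Op 10: register job_D */12 -> active={job_D:*/12, job_E:*/12}
  job_D: interval 12, next fire after T=222 is 228
  job_E: interval 12, next fire after T=222 is 228
Earliest = 228, winner (lex tiebreak) = job_D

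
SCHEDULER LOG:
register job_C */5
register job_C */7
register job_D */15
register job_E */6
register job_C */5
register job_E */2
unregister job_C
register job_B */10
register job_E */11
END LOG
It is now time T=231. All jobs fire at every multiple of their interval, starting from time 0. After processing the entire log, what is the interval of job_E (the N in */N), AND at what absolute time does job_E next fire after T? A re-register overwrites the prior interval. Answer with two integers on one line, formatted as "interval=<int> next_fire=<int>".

Answer: interval=11 next_fire=242

Derivation:
Op 1: register job_C */5 -> active={job_C:*/5}
Op 2: register job_C */7 -> active={job_C:*/7}
Op 3: register job_D */15 -> active={job_C:*/7, job_D:*/15}
Op 4: register job_E */6 -> active={job_C:*/7, job_D:*/15, job_E:*/6}
Op 5: register job_C */5 -> active={job_C:*/5, job_D:*/15, job_E:*/6}
Op 6: register job_E */2 -> active={job_C:*/5, job_D:*/15, job_E:*/2}
Op 7: unregister job_C -> active={job_D:*/15, job_E:*/2}
Op 8: register job_B */10 -> active={job_B:*/10, job_D:*/15, job_E:*/2}
Op 9: register job_E */11 -> active={job_B:*/10, job_D:*/15, job_E:*/11}
Final interval of job_E = 11
Next fire of job_E after T=231: (231//11+1)*11 = 242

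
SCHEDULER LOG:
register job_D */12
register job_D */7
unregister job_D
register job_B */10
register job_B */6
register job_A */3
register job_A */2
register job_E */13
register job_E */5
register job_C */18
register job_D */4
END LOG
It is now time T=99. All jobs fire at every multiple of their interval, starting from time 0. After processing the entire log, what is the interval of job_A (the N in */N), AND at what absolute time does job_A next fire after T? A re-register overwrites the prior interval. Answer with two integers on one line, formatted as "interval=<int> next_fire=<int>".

Op 1: register job_D */12 -> active={job_D:*/12}
Op 2: register job_D */7 -> active={job_D:*/7}
Op 3: unregister job_D -> active={}
Op 4: register job_B */10 -> active={job_B:*/10}
Op 5: register job_B */6 -> active={job_B:*/6}
Op 6: register job_A */3 -> active={job_A:*/3, job_B:*/6}
Op 7: register job_A */2 -> active={job_A:*/2, job_B:*/6}
Op 8: register job_E */13 -> active={job_A:*/2, job_B:*/6, job_E:*/13}
Op 9: register job_E */5 -> active={job_A:*/2, job_B:*/6, job_E:*/5}
Op 10: register job_C */18 -> active={job_A:*/2, job_B:*/6, job_C:*/18, job_E:*/5}
Op 11: register job_D */4 -> active={job_A:*/2, job_B:*/6, job_C:*/18, job_D:*/4, job_E:*/5}
Final interval of job_A = 2
Next fire of job_A after T=99: (99//2+1)*2 = 100

Answer: interval=2 next_fire=100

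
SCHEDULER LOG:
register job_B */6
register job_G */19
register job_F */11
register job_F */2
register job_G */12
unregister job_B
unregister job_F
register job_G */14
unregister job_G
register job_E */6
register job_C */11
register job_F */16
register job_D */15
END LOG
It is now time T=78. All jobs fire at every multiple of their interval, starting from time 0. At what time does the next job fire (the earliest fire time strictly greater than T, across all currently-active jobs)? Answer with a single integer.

Op 1: register job_B */6 -> active={job_B:*/6}
Op 2: register job_G */19 -> active={job_B:*/6, job_G:*/19}
Op 3: register job_F */11 -> active={job_B:*/6, job_F:*/11, job_G:*/19}
Op 4: register job_F */2 -> active={job_B:*/6, job_F:*/2, job_G:*/19}
Op 5: register job_G */12 -> active={job_B:*/6, job_F:*/2, job_G:*/12}
Op 6: unregister job_B -> active={job_F:*/2, job_G:*/12}
Op 7: unregister job_F -> active={job_G:*/12}
Op 8: register job_G */14 -> active={job_G:*/14}
Op 9: unregister job_G -> active={}
Op 10: register job_E */6 -> active={job_E:*/6}
Op 11: register job_C */11 -> active={job_C:*/11, job_E:*/6}
Op 12: register job_F */16 -> active={job_C:*/11, job_E:*/6, job_F:*/16}
Op 13: register job_D */15 -> active={job_C:*/11, job_D:*/15, job_E:*/6, job_F:*/16}
  job_C: interval 11, next fire after T=78 is 88
  job_D: interval 15, next fire after T=78 is 90
  job_E: interval 6, next fire after T=78 is 84
  job_F: interval 16, next fire after T=78 is 80
Earliest fire time = 80 (job job_F)

Answer: 80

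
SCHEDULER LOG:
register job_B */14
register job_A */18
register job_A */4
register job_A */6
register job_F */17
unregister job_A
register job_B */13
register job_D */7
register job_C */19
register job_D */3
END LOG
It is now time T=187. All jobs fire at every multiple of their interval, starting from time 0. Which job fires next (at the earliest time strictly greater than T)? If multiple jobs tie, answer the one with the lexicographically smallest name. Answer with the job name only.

Answer: job_D

Derivation:
Op 1: register job_B */14 -> active={job_B:*/14}
Op 2: register job_A */18 -> active={job_A:*/18, job_B:*/14}
Op 3: register job_A */4 -> active={job_A:*/4, job_B:*/14}
Op 4: register job_A */6 -> active={job_A:*/6, job_B:*/14}
Op 5: register job_F */17 -> active={job_A:*/6, job_B:*/14, job_F:*/17}
Op 6: unregister job_A -> active={job_B:*/14, job_F:*/17}
Op 7: register job_B */13 -> active={job_B:*/13, job_F:*/17}
Op 8: register job_D */7 -> active={job_B:*/13, job_D:*/7, job_F:*/17}
Op 9: register job_C */19 -> active={job_B:*/13, job_C:*/19, job_D:*/7, job_F:*/17}
Op 10: register job_D */3 -> active={job_B:*/13, job_C:*/19, job_D:*/3, job_F:*/17}
  job_B: interval 13, next fire after T=187 is 195
  job_C: interval 19, next fire after T=187 is 190
  job_D: interval 3, next fire after T=187 is 189
  job_F: interval 17, next fire after T=187 is 204
Earliest = 189, winner (lex tiebreak) = job_D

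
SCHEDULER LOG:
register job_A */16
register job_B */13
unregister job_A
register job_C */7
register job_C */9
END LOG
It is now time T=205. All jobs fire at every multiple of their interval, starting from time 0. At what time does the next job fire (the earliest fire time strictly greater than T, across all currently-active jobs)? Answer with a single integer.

Answer: 207

Derivation:
Op 1: register job_A */16 -> active={job_A:*/16}
Op 2: register job_B */13 -> active={job_A:*/16, job_B:*/13}
Op 3: unregister job_A -> active={job_B:*/13}
Op 4: register job_C */7 -> active={job_B:*/13, job_C:*/7}
Op 5: register job_C */9 -> active={job_B:*/13, job_C:*/9}
  job_B: interval 13, next fire after T=205 is 208
  job_C: interval 9, next fire after T=205 is 207
Earliest fire time = 207 (job job_C)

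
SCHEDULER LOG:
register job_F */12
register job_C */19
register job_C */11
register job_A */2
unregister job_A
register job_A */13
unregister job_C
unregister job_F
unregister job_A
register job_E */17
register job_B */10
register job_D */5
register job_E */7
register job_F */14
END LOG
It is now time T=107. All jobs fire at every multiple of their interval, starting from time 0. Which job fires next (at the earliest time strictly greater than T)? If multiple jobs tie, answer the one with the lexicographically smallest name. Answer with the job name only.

Answer: job_B

Derivation:
Op 1: register job_F */12 -> active={job_F:*/12}
Op 2: register job_C */19 -> active={job_C:*/19, job_F:*/12}
Op 3: register job_C */11 -> active={job_C:*/11, job_F:*/12}
Op 4: register job_A */2 -> active={job_A:*/2, job_C:*/11, job_F:*/12}
Op 5: unregister job_A -> active={job_C:*/11, job_F:*/12}
Op 6: register job_A */13 -> active={job_A:*/13, job_C:*/11, job_F:*/12}
Op 7: unregister job_C -> active={job_A:*/13, job_F:*/12}
Op 8: unregister job_F -> active={job_A:*/13}
Op 9: unregister job_A -> active={}
Op 10: register job_E */17 -> active={job_E:*/17}
Op 11: register job_B */10 -> active={job_B:*/10, job_E:*/17}
Op 12: register job_D */5 -> active={job_B:*/10, job_D:*/5, job_E:*/17}
Op 13: register job_E */7 -> active={job_B:*/10, job_D:*/5, job_E:*/7}
Op 14: register job_F */14 -> active={job_B:*/10, job_D:*/5, job_E:*/7, job_F:*/14}
  job_B: interval 10, next fire after T=107 is 110
  job_D: interval 5, next fire after T=107 is 110
  job_E: interval 7, next fire after T=107 is 112
  job_F: interval 14, next fire after T=107 is 112
Earliest = 110, winner (lex tiebreak) = job_B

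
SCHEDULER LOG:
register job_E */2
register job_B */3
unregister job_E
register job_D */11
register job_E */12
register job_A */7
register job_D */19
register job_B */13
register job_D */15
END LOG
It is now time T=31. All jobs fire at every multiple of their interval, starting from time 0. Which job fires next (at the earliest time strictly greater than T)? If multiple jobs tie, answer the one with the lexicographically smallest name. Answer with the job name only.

Answer: job_A

Derivation:
Op 1: register job_E */2 -> active={job_E:*/2}
Op 2: register job_B */3 -> active={job_B:*/3, job_E:*/2}
Op 3: unregister job_E -> active={job_B:*/3}
Op 4: register job_D */11 -> active={job_B:*/3, job_D:*/11}
Op 5: register job_E */12 -> active={job_B:*/3, job_D:*/11, job_E:*/12}
Op 6: register job_A */7 -> active={job_A:*/7, job_B:*/3, job_D:*/11, job_E:*/12}
Op 7: register job_D */19 -> active={job_A:*/7, job_B:*/3, job_D:*/19, job_E:*/12}
Op 8: register job_B */13 -> active={job_A:*/7, job_B:*/13, job_D:*/19, job_E:*/12}
Op 9: register job_D */15 -> active={job_A:*/7, job_B:*/13, job_D:*/15, job_E:*/12}
  job_A: interval 7, next fire after T=31 is 35
  job_B: interval 13, next fire after T=31 is 39
  job_D: interval 15, next fire after T=31 is 45
  job_E: interval 12, next fire after T=31 is 36
Earliest = 35, winner (lex tiebreak) = job_A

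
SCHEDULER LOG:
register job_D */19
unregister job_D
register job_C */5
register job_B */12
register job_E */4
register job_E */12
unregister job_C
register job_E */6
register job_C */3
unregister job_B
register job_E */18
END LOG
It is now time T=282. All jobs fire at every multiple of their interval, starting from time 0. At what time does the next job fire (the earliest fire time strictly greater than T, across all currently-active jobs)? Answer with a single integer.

Answer: 285

Derivation:
Op 1: register job_D */19 -> active={job_D:*/19}
Op 2: unregister job_D -> active={}
Op 3: register job_C */5 -> active={job_C:*/5}
Op 4: register job_B */12 -> active={job_B:*/12, job_C:*/5}
Op 5: register job_E */4 -> active={job_B:*/12, job_C:*/5, job_E:*/4}
Op 6: register job_E */12 -> active={job_B:*/12, job_C:*/5, job_E:*/12}
Op 7: unregister job_C -> active={job_B:*/12, job_E:*/12}
Op 8: register job_E */6 -> active={job_B:*/12, job_E:*/6}
Op 9: register job_C */3 -> active={job_B:*/12, job_C:*/3, job_E:*/6}
Op 10: unregister job_B -> active={job_C:*/3, job_E:*/6}
Op 11: register job_E */18 -> active={job_C:*/3, job_E:*/18}
  job_C: interval 3, next fire after T=282 is 285
  job_E: interval 18, next fire after T=282 is 288
Earliest fire time = 285 (job job_C)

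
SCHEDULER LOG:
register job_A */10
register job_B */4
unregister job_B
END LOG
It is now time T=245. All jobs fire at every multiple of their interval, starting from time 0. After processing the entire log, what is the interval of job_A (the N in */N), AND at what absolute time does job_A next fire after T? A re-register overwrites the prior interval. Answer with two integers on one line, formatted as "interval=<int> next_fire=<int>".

Op 1: register job_A */10 -> active={job_A:*/10}
Op 2: register job_B */4 -> active={job_A:*/10, job_B:*/4}
Op 3: unregister job_B -> active={job_A:*/10}
Final interval of job_A = 10
Next fire of job_A after T=245: (245//10+1)*10 = 250

Answer: interval=10 next_fire=250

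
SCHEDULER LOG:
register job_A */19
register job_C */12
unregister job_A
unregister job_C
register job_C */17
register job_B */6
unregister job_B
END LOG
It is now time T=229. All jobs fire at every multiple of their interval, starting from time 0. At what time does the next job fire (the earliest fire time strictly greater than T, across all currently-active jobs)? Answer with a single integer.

Op 1: register job_A */19 -> active={job_A:*/19}
Op 2: register job_C */12 -> active={job_A:*/19, job_C:*/12}
Op 3: unregister job_A -> active={job_C:*/12}
Op 4: unregister job_C -> active={}
Op 5: register job_C */17 -> active={job_C:*/17}
Op 6: register job_B */6 -> active={job_B:*/6, job_C:*/17}
Op 7: unregister job_B -> active={job_C:*/17}
  job_C: interval 17, next fire after T=229 is 238
Earliest fire time = 238 (job job_C)

Answer: 238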